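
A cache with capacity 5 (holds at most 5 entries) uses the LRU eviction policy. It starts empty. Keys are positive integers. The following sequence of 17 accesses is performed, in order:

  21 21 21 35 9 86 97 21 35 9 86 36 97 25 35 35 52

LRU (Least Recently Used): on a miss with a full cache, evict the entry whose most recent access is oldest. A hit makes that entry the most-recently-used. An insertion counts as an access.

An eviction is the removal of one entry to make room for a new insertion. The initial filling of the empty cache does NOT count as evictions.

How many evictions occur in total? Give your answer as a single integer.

Answer: 5

Derivation:
LRU simulation (capacity=5):
  1. access 21: MISS. Cache (LRU->MRU): [21]
  2. access 21: HIT. Cache (LRU->MRU): [21]
  3. access 21: HIT. Cache (LRU->MRU): [21]
  4. access 35: MISS. Cache (LRU->MRU): [21 35]
  5. access 9: MISS. Cache (LRU->MRU): [21 35 9]
  6. access 86: MISS. Cache (LRU->MRU): [21 35 9 86]
  7. access 97: MISS. Cache (LRU->MRU): [21 35 9 86 97]
  8. access 21: HIT. Cache (LRU->MRU): [35 9 86 97 21]
  9. access 35: HIT. Cache (LRU->MRU): [9 86 97 21 35]
  10. access 9: HIT. Cache (LRU->MRU): [86 97 21 35 9]
  11. access 86: HIT. Cache (LRU->MRU): [97 21 35 9 86]
  12. access 36: MISS, evict 97. Cache (LRU->MRU): [21 35 9 86 36]
  13. access 97: MISS, evict 21. Cache (LRU->MRU): [35 9 86 36 97]
  14. access 25: MISS, evict 35. Cache (LRU->MRU): [9 86 36 97 25]
  15. access 35: MISS, evict 9. Cache (LRU->MRU): [86 36 97 25 35]
  16. access 35: HIT. Cache (LRU->MRU): [86 36 97 25 35]
  17. access 52: MISS, evict 86. Cache (LRU->MRU): [36 97 25 35 52]
Total: 7 hits, 10 misses, 5 evictions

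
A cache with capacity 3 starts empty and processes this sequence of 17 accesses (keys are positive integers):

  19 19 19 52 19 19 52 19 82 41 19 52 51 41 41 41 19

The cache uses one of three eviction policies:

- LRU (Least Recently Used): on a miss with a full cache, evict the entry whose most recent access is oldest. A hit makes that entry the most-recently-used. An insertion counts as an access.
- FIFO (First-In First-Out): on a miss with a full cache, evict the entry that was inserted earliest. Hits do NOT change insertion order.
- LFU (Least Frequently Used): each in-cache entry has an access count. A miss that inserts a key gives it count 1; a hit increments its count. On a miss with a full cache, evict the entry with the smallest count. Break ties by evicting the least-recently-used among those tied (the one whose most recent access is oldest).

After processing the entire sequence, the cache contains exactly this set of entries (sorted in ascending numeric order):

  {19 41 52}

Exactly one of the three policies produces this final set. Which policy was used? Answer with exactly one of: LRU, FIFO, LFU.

Answer: LFU

Derivation:
Simulating under each policy and comparing final sets:
  LRU: final set = {19 41 51} -> differs
  FIFO: final set = {19 41 51} -> differs
  LFU: final set = {19 41 52} -> MATCHES target
Only LFU produces the target set.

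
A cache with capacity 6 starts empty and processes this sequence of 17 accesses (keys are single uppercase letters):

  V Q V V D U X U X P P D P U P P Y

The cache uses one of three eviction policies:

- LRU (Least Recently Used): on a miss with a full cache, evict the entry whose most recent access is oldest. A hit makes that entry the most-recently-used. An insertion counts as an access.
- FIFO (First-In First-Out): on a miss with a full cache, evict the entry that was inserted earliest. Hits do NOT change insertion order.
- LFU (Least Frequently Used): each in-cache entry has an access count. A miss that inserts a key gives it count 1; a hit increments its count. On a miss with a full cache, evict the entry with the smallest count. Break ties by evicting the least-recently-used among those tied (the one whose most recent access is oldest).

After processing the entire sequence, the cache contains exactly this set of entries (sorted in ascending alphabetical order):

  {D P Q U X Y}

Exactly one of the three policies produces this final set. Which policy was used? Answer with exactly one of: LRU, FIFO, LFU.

Answer: FIFO

Derivation:
Simulating under each policy and comparing final sets:
  LRU: final set = {D P U V X Y} -> differs
  FIFO: final set = {D P Q U X Y} -> MATCHES target
  LFU: final set = {D P U V X Y} -> differs
Only FIFO produces the target set.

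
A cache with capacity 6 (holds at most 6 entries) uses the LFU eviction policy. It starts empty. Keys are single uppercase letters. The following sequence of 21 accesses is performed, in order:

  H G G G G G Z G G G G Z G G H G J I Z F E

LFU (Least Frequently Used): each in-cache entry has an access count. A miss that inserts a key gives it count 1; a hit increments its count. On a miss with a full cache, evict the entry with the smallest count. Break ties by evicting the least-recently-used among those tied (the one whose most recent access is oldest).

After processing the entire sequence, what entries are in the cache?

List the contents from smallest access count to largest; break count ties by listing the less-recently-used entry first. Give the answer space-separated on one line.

LFU simulation (capacity=6):
  1. access H: MISS. Cache: [H(c=1)]
  2. access G: MISS. Cache: [H(c=1) G(c=1)]
  3. access G: HIT, count now 2. Cache: [H(c=1) G(c=2)]
  4. access G: HIT, count now 3. Cache: [H(c=1) G(c=3)]
  5. access G: HIT, count now 4. Cache: [H(c=1) G(c=4)]
  6. access G: HIT, count now 5. Cache: [H(c=1) G(c=5)]
  7. access Z: MISS. Cache: [H(c=1) Z(c=1) G(c=5)]
  8. access G: HIT, count now 6. Cache: [H(c=1) Z(c=1) G(c=6)]
  9. access G: HIT, count now 7. Cache: [H(c=1) Z(c=1) G(c=7)]
  10. access G: HIT, count now 8. Cache: [H(c=1) Z(c=1) G(c=8)]
  11. access G: HIT, count now 9. Cache: [H(c=1) Z(c=1) G(c=9)]
  12. access Z: HIT, count now 2. Cache: [H(c=1) Z(c=2) G(c=9)]
  13. access G: HIT, count now 10. Cache: [H(c=1) Z(c=2) G(c=10)]
  14. access G: HIT, count now 11. Cache: [H(c=1) Z(c=2) G(c=11)]
  15. access H: HIT, count now 2. Cache: [Z(c=2) H(c=2) G(c=11)]
  16. access G: HIT, count now 12. Cache: [Z(c=2) H(c=2) G(c=12)]
  17. access J: MISS. Cache: [J(c=1) Z(c=2) H(c=2) G(c=12)]
  18. access I: MISS. Cache: [J(c=1) I(c=1) Z(c=2) H(c=2) G(c=12)]
  19. access Z: HIT, count now 3. Cache: [J(c=1) I(c=1) H(c=2) Z(c=3) G(c=12)]
  20. access F: MISS. Cache: [J(c=1) I(c=1) F(c=1) H(c=2) Z(c=3) G(c=12)]
  21. access E: MISS, evict J(c=1). Cache: [I(c=1) F(c=1) E(c=1) H(c=2) Z(c=3) G(c=12)]
Total: 14 hits, 7 misses, 1 evictions

Answer: I F E H Z G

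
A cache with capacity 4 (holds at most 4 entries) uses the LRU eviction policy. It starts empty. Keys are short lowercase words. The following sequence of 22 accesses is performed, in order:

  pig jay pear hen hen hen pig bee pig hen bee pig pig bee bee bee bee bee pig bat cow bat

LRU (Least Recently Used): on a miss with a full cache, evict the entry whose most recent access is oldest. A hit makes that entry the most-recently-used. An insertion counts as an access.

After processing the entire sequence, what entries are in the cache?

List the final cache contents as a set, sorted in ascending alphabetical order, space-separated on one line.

Answer: bat bee cow pig

Derivation:
LRU simulation (capacity=4):
  1. access pig: MISS. Cache (LRU->MRU): [pig]
  2. access jay: MISS. Cache (LRU->MRU): [pig jay]
  3. access pear: MISS. Cache (LRU->MRU): [pig jay pear]
  4. access hen: MISS. Cache (LRU->MRU): [pig jay pear hen]
  5. access hen: HIT. Cache (LRU->MRU): [pig jay pear hen]
  6. access hen: HIT. Cache (LRU->MRU): [pig jay pear hen]
  7. access pig: HIT. Cache (LRU->MRU): [jay pear hen pig]
  8. access bee: MISS, evict jay. Cache (LRU->MRU): [pear hen pig bee]
  9. access pig: HIT. Cache (LRU->MRU): [pear hen bee pig]
  10. access hen: HIT. Cache (LRU->MRU): [pear bee pig hen]
  11. access bee: HIT. Cache (LRU->MRU): [pear pig hen bee]
  12. access pig: HIT. Cache (LRU->MRU): [pear hen bee pig]
  13. access pig: HIT. Cache (LRU->MRU): [pear hen bee pig]
  14. access bee: HIT. Cache (LRU->MRU): [pear hen pig bee]
  15. access bee: HIT. Cache (LRU->MRU): [pear hen pig bee]
  16. access bee: HIT. Cache (LRU->MRU): [pear hen pig bee]
  17. access bee: HIT. Cache (LRU->MRU): [pear hen pig bee]
  18. access bee: HIT. Cache (LRU->MRU): [pear hen pig bee]
  19. access pig: HIT. Cache (LRU->MRU): [pear hen bee pig]
  20. access bat: MISS, evict pear. Cache (LRU->MRU): [hen bee pig bat]
  21. access cow: MISS, evict hen. Cache (LRU->MRU): [bee pig bat cow]
  22. access bat: HIT. Cache (LRU->MRU): [bee pig cow bat]
Total: 15 hits, 7 misses, 3 evictions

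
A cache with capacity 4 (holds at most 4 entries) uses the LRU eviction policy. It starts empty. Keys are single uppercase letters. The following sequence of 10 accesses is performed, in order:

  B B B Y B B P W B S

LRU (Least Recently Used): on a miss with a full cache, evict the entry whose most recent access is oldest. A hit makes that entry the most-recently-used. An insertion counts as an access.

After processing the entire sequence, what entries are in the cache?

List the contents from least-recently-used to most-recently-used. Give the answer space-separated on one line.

Answer: P W B S

Derivation:
LRU simulation (capacity=4):
  1. access B: MISS. Cache (LRU->MRU): [B]
  2. access B: HIT. Cache (LRU->MRU): [B]
  3. access B: HIT. Cache (LRU->MRU): [B]
  4. access Y: MISS. Cache (LRU->MRU): [B Y]
  5. access B: HIT. Cache (LRU->MRU): [Y B]
  6. access B: HIT. Cache (LRU->MRU): [Y B]
  7. access P: MISS. Cache (LRU->MRU): [Y B P]
  8. access W: MISS. Cache (LRU->MRU): [Y B P W]
  9. access B: HIT. Cache (LRU->MRU): [Y P W B]
  10. access S: MISS, evict Y. Cache (LRU->MRU): [P W B S]
Total: 5 hits, 5 misses, 1 evictions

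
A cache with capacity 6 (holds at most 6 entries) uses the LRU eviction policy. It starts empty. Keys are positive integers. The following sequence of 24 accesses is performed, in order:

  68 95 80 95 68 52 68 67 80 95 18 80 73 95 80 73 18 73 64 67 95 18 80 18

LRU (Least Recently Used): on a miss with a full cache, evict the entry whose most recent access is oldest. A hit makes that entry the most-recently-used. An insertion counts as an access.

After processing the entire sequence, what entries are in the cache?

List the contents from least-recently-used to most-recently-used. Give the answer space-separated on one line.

Answer: 73 64 67 95 80 18

Derivation:
LRU simulation (capacity=6):
  1. access 68: MISS. Cache (LRU->MRU): [68]
  2. access 95: MISS. Cache (LRU->MRU): [68 95]
  3. access 80: MISS. Cache (LRU->MRU): [68 95 80]
  4. access 95: HIT. Cache (LRU->MRU): [68 80 95]
  5. access 68: HIT. Cache (LRU->MRU): [80 95 68]
  6. access 52: MISS. Cache (LRU->MRU): [80 95 68 52]
  7. access 68: HIT. Cache (LRU->MRU): [80 95 52 68]
  8. access 67: MISS. Cache (LRU->MRU): [80 95 52 68 67]
  9. access 80: HIT. Cache (LRU->MRU): [95 52 68 67 80]
  10. access 95: HIT. Cache (LRU->MRU): [52 68 67 80 95]
  11. access 18: MISS. Cache (LRU->MRU): [52 68 67 80 95 18]
  12. access 80: HIT. Cache (LRU->MRU): [52 68 67 95 18 80]
  13. access 73: MISS, evict 52. Cache (LRU->MRU): [68 67 95 18 80 73]
  14. access 95: HIT. Cache (LRU->MRU): [68 67 18 80 73 95]
  15. access 80: HIT. Cache (LRU->MRU): [68 67 18 73 95 80]
  16. access 73: HIT. Cache (LRU->MRU): [68 67 18 95 80 73]
  17. access 18: HIT. Cache (LRU->MRU): [68 67 95 80 73 18]
  18. access 73: HIT. Cache (LRU->MRU): [68 67 95 80 18 73]
  19. access 64: MISS, evict 68. Cache (LRU->MRU): [67 95 80 18 73 64]
  20. access 67: HIT. Cache (LRU->MRU): [95 80 18 73 64 67]
  21. access 95: HIT. Cache (LRU->MRU): [80 18 73 64 67 95]
  22. access 18: HIT. Cache (LRU->MRU): [80 73 64 67 95 18]
  23. access 80: HIT. Cache (LRU->MRU): [73 64 67 95 18 80]
  24. access 18: HIT. Cache (LRU->MRU): [73 64 67 95 80 18]
Total: 16 hits, 8 misses, 2 evictions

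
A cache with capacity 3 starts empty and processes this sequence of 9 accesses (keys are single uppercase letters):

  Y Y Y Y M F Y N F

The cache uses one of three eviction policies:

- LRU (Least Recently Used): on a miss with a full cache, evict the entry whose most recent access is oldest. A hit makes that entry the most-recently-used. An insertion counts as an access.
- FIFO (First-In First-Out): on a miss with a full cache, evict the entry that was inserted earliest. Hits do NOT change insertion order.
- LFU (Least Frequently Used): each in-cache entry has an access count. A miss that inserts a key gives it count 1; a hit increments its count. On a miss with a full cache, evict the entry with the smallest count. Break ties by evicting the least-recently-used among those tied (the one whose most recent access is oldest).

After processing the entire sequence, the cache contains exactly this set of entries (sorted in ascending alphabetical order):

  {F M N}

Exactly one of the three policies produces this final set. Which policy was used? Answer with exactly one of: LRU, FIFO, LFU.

Simulating under each policy and comparing final sets:
  LRU: final set = {F N Y} -> differs
  FIFO: final set = {F M N} -> MATCHES target
  LFU: final set = {F N Y} -> differs
Only FIFO produces the target set.

Answer: FIFO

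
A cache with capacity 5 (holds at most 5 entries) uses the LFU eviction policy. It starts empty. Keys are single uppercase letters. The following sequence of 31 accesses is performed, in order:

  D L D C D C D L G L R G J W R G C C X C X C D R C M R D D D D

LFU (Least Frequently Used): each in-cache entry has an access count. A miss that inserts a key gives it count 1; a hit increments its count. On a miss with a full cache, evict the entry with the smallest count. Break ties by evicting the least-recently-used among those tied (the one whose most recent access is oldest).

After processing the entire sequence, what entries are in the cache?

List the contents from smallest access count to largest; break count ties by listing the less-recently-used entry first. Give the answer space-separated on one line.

Answer: R L G C D

Derivation:
LFU simulation (capacity=5):
  1. access D: MISS. Cache: [D(c=1)]
  2. access L: MISS. Cache: [D(c=1) L(c=1)]
  3. access D: HIT, count now 2. Cache: [L(c=1) D(c=2)]
  4. access C: MISS. Cache: [L(c=1) C(c=1) D(c=2)]
  5. access D: HIT, count now 3. Cache: [L(c=1) C(c=1) D(c=3)]
  6. access C: HIT, count now 2. Cache: [L(c=1) C(c=2) D(c=3)]
  7. access D: HIT, count now 4. Cache: [L(c=1) C(c=2) D(c=4)]
  8. access L: HIT, count now 2. Cache: [C(c=2) L(c=2) D(c=4)]
  9. access G: MISS. Cache: [G(c=1) C(c=2) L(c=2) D(c=4)]
  10. access L: HIT, count now 3. Cache: [G(c=1) C(c=2) L(c=3) D(c=4)]
  11. access R: MISS. Cache: [G(c=1) R(c=1) C(c=2) L(c=3) D(c=4)]
  12. access G: HIT, count now 2. Cache: [R(c=1) C(c=2) G(c=2) L(c=3) D(c=4)]
  13. access J: MISS, evict R(c=1). Cache: [J(c=1) C(c=2) G(c=2) L(c=3) D(c=4)]
  14. access W: MISS, evict J(c=1). Cache: [W(c=1) C(c=2) G(c=2) L(c=3) D(c=4)]
  15. access R: MISS, evict W(c=1). Cache: [R(c=1) C(c=2) G(c=2) L(c=3) D(c=4)]
  16. access G: HIT, count now 3. Cache: [R(c=1) C(c=2) L(c=3) G(c=3) D(c=4)]
  17. access C: HIT, count now 3. Cache: [R(c=1) L(c=3) G(c=3) C(c=3) D(c=4)]
  18. access C: HIT, count now 4. Cache: [R(c=1) L(c=3) G(c=3) D(c=4) C(c=4)]
  19. access X: MISS, evict R(c=1). Cache: [X(c=1) L(c=3) G(c=3) D(c=4) C(c=4)]
  20. access C: HIT, count now 5. Cache: [X(c=1) L(c=3) G(c=3) D(c=4) C(c=5)]
  21. access X: HIT, count now 2. Cache: [X(c=2) L(c=3) G(c=3) D(c=4) C(c=5)]
  22. access C: HIT, count now 6. Cache: [X(c=2) L(c=3) G(c=3) D(c=4) C(c=6)]
  23. access D: HIT, count now 5. Cache: [X(c=2) L(c=3) G(c=3) D(c=5) C(c=6)]
  24. access R: MISS, evict X(c=2). Cache: [R(c=1) L(c=3) G(c=3) D(c=5) C(c=6)]
  25. access C: HIT, count now 7. Cache: [R(c=1) L(c=3) G(c=3) D(c=5) C(c=7)]
  26. access M: MISS, evict R(c=1). Cache: [M(c=1) L(c=3) G(c=3) D(c=5) C(c=7)]
  27. access R: MISS, evict M(c=1). Cache: [R(c=1) L(c=3) G(c=3) D(c=5) C(c=7)]
  28. access D: HIT, count now 6. Cache: [R(c=1) L(c=3) G(c=3) D(c=6) C(c=7)]
  29. access D: HIT, count now 7. Cache: [R(c=1) L(c=3) G(c=3) C(c=7) D(c=7)]
  30. access D: HIT, count now 8. Cache: [R(c=1) L(c=3) G(c=3) C(c=7) D(c=8)]
  31. access D: HIT, count now 9. Cache: [R(c=1) L(c=3) G(c=3) C(c=7) D(c=9)]
Total: 19 hits, 12 misses, 7 evictions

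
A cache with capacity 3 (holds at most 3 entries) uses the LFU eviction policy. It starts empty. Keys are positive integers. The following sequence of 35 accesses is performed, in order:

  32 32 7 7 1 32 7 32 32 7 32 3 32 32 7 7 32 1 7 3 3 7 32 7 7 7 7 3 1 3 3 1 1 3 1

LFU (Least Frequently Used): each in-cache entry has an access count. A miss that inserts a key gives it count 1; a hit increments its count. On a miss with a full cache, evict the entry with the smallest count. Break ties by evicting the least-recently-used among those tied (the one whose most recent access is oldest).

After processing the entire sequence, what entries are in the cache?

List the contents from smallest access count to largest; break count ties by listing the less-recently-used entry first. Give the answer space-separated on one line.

Answer: 1 32 7

Derivation:
LFU simulation (capacity=3):
  1. access 32: MISS. Cache: [32(c=1)]
  2. access 32: HIT, count now 2. Cache: [32(c=2)]
  3. access 7: MISS. Cache: [7(c=1) 32(c=2)]
  4. access 7: HIT, count now 2. Cache: [32(c=2) 7(c=2)]
  5. access 1: MISS. Cache: [1(c=1) 32(c=2) 7(c=2)]
  6. access 32: HIT, count now 3. Cache: [1(c=1) 7(c=2) 32(c=3)]
  7. access 7: HIT, count now 3. Cache: [1(c=1) 32(c=3) 7(c=3)]
  8. access 32: HIT, count now 4. Cache: [1(c=1) 7(c=3) 32(c=4)]
  9. access 32: HIT, count now 5. Cache: [1(c=1) 7(c=3) 32(c=5)]
  10. access 7: HIT, count now 4. Cache: [1(c=1) 7(c=4) 32(c=5)]
  11. access 32: HIT, count now 6. Cache: [1(c=1) 7(c=4) 32(c=6)]
  12. access 3: MISS, evict 1(c=1). Cache: [3(c=1) 7(c=4) 32(c=6)]
  13. access 32: HIT, count now 7. Cache: [3(c=1) 7(c=4) 32(c=7)]
  14. access 32: HIT, count now 8. Cache: [3(c=1) 7(c=4) 32(c=8)]
  15. access 7: HIT, count now 5. Cache: [3(c=1) 7(c=5) 32(c=8)]
  16. access 7: HIT, count now 6. Cache: [3(c=1) 7(c=6) 32(c=8)]
  17. access 32: HIT, count now 9. Cache: [3(c=1) 7(c=6) 32(c=9)]
  18. access 1: MISS, evict 3(c=1). Cache: [1(c=1) 7(c=6) 32(c=9)]
  19. access 7: HIT, count now 7. Cache: [1(c=1) 7(c=7) 32(c=9)]
  20. access 3: MISS, evict 1(c=1). Cache: [3(c=1) 7(c=7) 32(c=9)]
  21. access 3: HIT, count now 2. Cache: [3(c=2) 7(c=7) 32(c=9)]
  22. access 7: HIT, count now 8. Cache: [3(c=2) 7(c=8) 32(c=9)]
  23. access 32: HIT, count now 10. Cache: [3(c=2) 7(c=8) 32(c=10)]
  24. access 7: HIT, count now 9. Cache: [3(c=2) 7(c=9) 32(c=10)]
  25. access 7: HIT, count now 10. Cache: [3(c=2) 32(c=10) 7(c=10)]
  26. access 7: HIT, count now 11. Cache: [3(c=2) 32(c=10) 7(c=11)]
  27. access 7: HIT, count now 12. Cache: [3(c=2) 32(c=10) 7(c=12)]
  28. access 3: HIT, count now 3. Cache: [3(c=3) 32(c=10) 7(c=12)]
  29. access 1: MISS, evict 3(c=3). Cache: [1(c=1) 32(c=10) 7(c=12)]
  30. access 3: MISS, evict 1(c=1). Cache: [3(c=1) 32(c=10) 7(c=12)]
  31. access 3: HIT, count now 2. Cache: [3(c=2) 32(c=10) 7(c=12)]
  32. access 1: MISS, evict 3(c=2). Cache: [1(c=1) 32(c=10) 7(c=12)]
  33. access 1: HIT, count now 2. Cache: [1(c=2) 32(c=10) 7(c=12)]
  34. access 3: MISS, evict 1(c=2). Cache: [3(c=1) 32(c=10) 7(c=12)]
  35. access 1: MISS, evict 3(c=1). Cache: [1(c=1) 32(c=10) 7(c=12)]
Total: 24 hits, 11 misses, 8 evictions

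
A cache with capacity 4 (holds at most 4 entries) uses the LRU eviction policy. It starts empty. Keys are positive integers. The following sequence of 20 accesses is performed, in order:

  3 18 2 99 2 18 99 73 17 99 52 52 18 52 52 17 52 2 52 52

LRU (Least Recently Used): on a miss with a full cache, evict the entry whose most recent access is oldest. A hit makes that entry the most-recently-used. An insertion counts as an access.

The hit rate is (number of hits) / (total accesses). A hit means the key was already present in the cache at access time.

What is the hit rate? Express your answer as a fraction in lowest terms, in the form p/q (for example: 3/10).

Answer: 11/20

Derivation:
LRU simulation (capacity=4):
  1. access 3: MISS. Cache (LRU->MRU): [3]
  2. access 18: MISS. Cache (LRU->MRU): [3 18]
  3. access 2: MISS. Cache (LRU->MRU): [3 18 2]
  4. access 99: MISS. Cache (LRU->MRU): [3 18 2 99]
  5. access 2: HIT. Cache (LRU->MRU): [3 18 99 2]
  6. access 18: HIT. Cache (LRU->MRU): [3 99 2 18]
  7. access 99: HIT. Cache (LRU->MRU): [3 2 18 99]
  8. access 73: MISS, evict 3. Cache (LRU->MRU): [2 18 99 73]
  9. access 17: MISS, evict 2. Cache (LRU->MRU): [18 99 73 17]
  10. access 99: HIT. Cache (LRU->MRU): [18 73 17 99]
  11. access 52: MISS, evict 18. Cache (LRU->MRU): [73 17 99 52]
  12. access 52: HIT. Cache (LRU->MRU): [73 17 99 52]
  13. access 18: MISS, evict 73. Cache (LRU->MRU): [17 99 52 18]
  14. access 52: HIT. Cache (LRU->MRU): [17 99 18 52]
  15. access 52: HIT. Cache (LRU->MRU): [17 99 18 52]
  16. access 17: HIT. Cache (LRU->MRU): [99 18 52 17]
  17. access 52: HIT. Cache (LRU->MRU): [99 18 17 52]
  18. access 2: MISS, evict 99. Cache (LRU->MRU): [18 17 52 2]
  19. access 52: HIT. Cache (LRU->MRU): [18 17 2 52]
  20. access 52: HIT. Cache (LRU->MRU): [18 17 2 52]
Total: 11 hits, 9 misses, 5 evictions

Hit rate = 11/20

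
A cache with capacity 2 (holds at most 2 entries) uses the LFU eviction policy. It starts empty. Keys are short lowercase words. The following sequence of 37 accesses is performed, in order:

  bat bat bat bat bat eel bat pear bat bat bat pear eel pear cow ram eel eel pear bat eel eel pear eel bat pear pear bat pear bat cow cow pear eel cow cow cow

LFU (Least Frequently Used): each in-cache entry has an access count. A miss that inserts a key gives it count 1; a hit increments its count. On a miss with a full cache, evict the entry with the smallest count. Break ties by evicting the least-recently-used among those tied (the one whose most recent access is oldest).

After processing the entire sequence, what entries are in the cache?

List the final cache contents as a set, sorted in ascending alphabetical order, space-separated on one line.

LFU simulation (capacity=2):
  1. access bat: MISS. Cache: [bat(c=1)]
  2. access bat: HIT, count now 2. Cache: [bat(c=2)]
  3. access bat: HIT, count now 3. Cache: [bat(c=3)]
  4. access bat: HIT, count now 4. Cache: [bat(c=4)]
  5. access bat: HIT, count now 5. Cache: [bat(c=5)]
  6. access eel: MISS. Cache: [eel(c=1) bat(c=5)]
  7. access bat: HIT, count now 6. Cache: [eel(c=1) bat(c=6)]
  8. access pear: MISS, evict eel(c=1). Cache: [pear(c=1) bat(c=6)]
  9. access bat: HIT, count now 7. Cache: [pear(c=1) bat(c=7)]
  10. access bat: HIT, count now 8. Cache: [pear(c=1) bat(c=8)]
  11. access bat: HIT, count now 9. Cache: [pear(c=1) bat(c=9)]
  12. access pear: HIT, count now 2. Cache: [pear(c=2) bat(c=9)]
  13. access eel: MISS, evict pear(c=2). Cache: [eel(c=1) bat(c=9)]
  14. access pear: MISS, evict eel(c=1). Cache: [pear(c=1) bat(c=9)]
  15. access cow: MISS, evict pear(c=1). Cache: [cow(c=1) bat(c=9)]
  16. access ram: MISS, evict cow(c=1). Cache: [ram(c=1) bat(c=9)]
  17. access eel: MISS, evict ram(c=1). Cache: [eel(c=1) bat(c=9)]
  18. access eel: HIT, count now 2. Cache: [eel(c=2) bat(c=9)]
  19. access pear: MISS, evict eel(c=2). Cache: [pear(c=1) bat(c=9)]
  20. access bat: HIT, count now 10. Cache: [pear(c=1) bat(c=10)]
  21. access eel: MISS, evict pear(c=1). Cache: [eel(c=1) bat(c=10)]
  22. access eel: HIT, count now 2. Cache: [eel(c=2) bat(c=10)]
  23. access pear: MISS, evict eel(c=2). Cache: [pear(c=1) bat(c=10)]
  24. access eel: MISS, evict pear(c=1). Cache: [eel(c=1) bat(c=10)]
  25. access bat: HIT, count now 11. Cache: [eel(c=1) bat(c=11)]
  26. access pear: MISS, evict eel(c=1). Cache: [pear(c=1) bat(c=11)]
  27. access pear: HIT, count now 2. Cache: [pear(c=2) bat(c=11)]
  28. access bat: HIT, count now 12. Cache: [pear(c=2) bat(c=12)]
  29. access pear: HIT, count now 3. Cache: [pear(c=3) bat(c=12)]
  30. access bat: HIT, count now 13. Cache: [pear(c=3) bat(c=13)]
  31. access cow: MISS, evict pear(c=3). Cache: [cow(c=1) bat(c=13)]
  32. access cow: HIT, count now 2. Cache: [cow(c=2) bat(c=13)]
  33. access pear: MISS, evict cow(c=2). Cache: [pear(c=1) bat(c=13)]
  34. access eel: MISS, evict pear(c=1). Cache: [eel(c=1) bat(c=13)]
  35. access cow: MISS, evict eel(c=1). Cache: [cow(c=1) bat(c=13)]
  36. access cow: HIT, count now 2. Cache: [cow(c=2) bat(c=13)]
  37. access cow: HIT, count now 3. Cache: [cow(c=3) bat(c=13)]
Total: 20 hits, 17 misses, 15 evictions

Answer: bat cow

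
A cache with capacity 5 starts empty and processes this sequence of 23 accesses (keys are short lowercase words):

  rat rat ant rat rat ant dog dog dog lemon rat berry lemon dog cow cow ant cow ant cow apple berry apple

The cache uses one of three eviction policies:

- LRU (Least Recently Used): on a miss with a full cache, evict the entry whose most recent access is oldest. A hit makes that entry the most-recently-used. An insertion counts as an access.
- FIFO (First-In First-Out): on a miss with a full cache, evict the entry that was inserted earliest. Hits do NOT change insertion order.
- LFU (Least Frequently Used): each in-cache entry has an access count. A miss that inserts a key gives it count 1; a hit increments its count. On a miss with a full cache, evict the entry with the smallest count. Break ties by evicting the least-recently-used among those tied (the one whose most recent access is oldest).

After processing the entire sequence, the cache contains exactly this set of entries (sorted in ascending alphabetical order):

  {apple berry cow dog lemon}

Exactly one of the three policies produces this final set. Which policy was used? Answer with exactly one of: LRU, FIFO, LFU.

Simulating under each policy and comparing final sets:
  LRU: final set = {ant apple berry cow dog} -> differs
  FIFO: final set = {apple berry cow dog lemon} -> MATCHES target
  LFU: final set = {ant apple cow dog rat} -> differs
Only FIFO produces the target set.

Answer: FIFO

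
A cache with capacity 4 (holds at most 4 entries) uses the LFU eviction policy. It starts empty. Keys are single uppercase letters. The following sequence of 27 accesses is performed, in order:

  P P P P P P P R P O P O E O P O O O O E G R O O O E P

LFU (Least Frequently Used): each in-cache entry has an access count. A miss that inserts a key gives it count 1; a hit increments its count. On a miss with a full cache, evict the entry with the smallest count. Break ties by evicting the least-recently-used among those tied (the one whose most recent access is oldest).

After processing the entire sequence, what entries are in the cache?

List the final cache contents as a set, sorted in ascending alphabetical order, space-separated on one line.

LFU simulation (capacity=4):
  1. access P: MISS. Cache: [P(c=1)]
  2. access P: HIT, count now 2. Cache: [P(c=2)]
  3. access P: HIT, count now 3. Cache: [P(c=3)]
  4. access P: HIT, count now 4. Cache: [P(c=4)]
  5. access P: HIT, count now 5. Cache: [P(c=5)]
  6. access P: HIT, count now 6. Cache: [P(c=6)]
  7. access P: HIT, count now 7. Cache: [P(c=7)]
  8. access R: MISS. Cache: [R(c=1) P(c=7)]
  9. access P: HIT, count now 8. Cache: [R(c=1) P(c=8)]
  10. access O: MISS. Cache: [R(c=1) O(c=1) P(c=8)]
  11. access P: HIT, count now 9. Cache: [R(c=1) O(c=1) P(c=9)]
  12. access O: HIT, count now 2. Cache: [R(c=1) O(c=2) P(c=9)]
  13. access E: MISS. Cache: [R(c=1) E(c=1) O(c=2) P(c=9)]
  14. access O: HIT, count now 3. Cache: [R(c=1) E(c=1) O(c=3) P(c=9)]
  15. access P: HIT, count now 10. Cache: [R(c=1) E(c=1) O(c=3) P(c=10)]
  16. access O: HIT, count now 4. Cache: [R(c=1) E(c=1) O(c=4) P(c=10)]
  17. access O: HIT, count now 5. Cache: [R(c=1) E(c=1) O(c=5) P(c=10)]
  18. access O: HIT, count now 6. Cache: [R(c=1) E(c=1) O(c=6) P(c=10)]
  19. access O: HIT, count now 7. Cache: [R(c=1) E(c=1) O(c=7) P(c=10)]
  20. access E: HIT, count now 2. Cache: [R(c=1) E(c=2) O(c=7) P(c=10)]
  21. access G: MISS, evict R(c=1). Cache: [G(c=1) E(c=2) O(c=7) P(c=10)]
  22. access R: MISS, evict G(c=1). Cache: [R(c=1) E(c=2) O(c=7) P(c=10)]
  23. access O: HIT, count now 8. Cache: [R(c=1) E(c=2) O(c=8) P(c=10)]
  24. access O: HIT, count now 9. Cache: [R(c=1) E(c=2) O(c=9) P(c=10)]
  25. access O: HIT, count now 10. Cache: [R(c=1) E(c=2) P(c=10) O(c=10)]
  26. access E: HIT, count now 3. Cache: [R(c=1) E(c=3) P(c=10) O(c=10)]
  27. access P: HIT, count now 11. Cache: [R(c=1) E(c=3) O(c=10) P(c=11)]
Total: 21 hits, 6 misses, 2 evictions

Answer: E O P R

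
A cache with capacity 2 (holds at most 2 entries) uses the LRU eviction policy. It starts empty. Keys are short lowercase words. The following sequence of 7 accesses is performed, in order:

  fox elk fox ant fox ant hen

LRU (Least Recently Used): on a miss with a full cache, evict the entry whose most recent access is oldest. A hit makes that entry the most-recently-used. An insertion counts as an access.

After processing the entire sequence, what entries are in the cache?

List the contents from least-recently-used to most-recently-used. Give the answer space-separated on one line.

Answer: ant hen

Derivation:
LRU simulation (capacity=2):
  1. access fox: MISS. Cache (LRU->MRU): [fox]
  2. access elk: MISS. Cache (LRU->MRU): [fox elk]
  3. access fox: HIT. Cache (LRU->MRU): [elk fox]
  4. access ant: MISS, evict elk. Cache (LRU->MRU): [fox ant]
  5. access fox: HIT. Cache (LRU->MRU): [ant fox]
  6. access ant: HIT. Cache (LRU->MRU): [fox ant]
  7. access hen: MISS, evict fox. Cache (LRU->MRU): [ant hen]
Total: 3 hits, 4 misses, 2 evictions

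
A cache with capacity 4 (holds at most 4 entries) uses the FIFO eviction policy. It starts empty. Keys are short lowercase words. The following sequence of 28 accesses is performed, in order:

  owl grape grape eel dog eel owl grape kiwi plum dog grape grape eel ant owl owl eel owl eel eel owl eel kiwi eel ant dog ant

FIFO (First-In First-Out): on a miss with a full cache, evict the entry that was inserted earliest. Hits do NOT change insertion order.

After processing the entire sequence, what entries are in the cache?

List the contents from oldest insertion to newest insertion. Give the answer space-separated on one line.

Answer: ant owl kiwi dog

Derivation:
FIFO simulation (capacity=4):
  1. access owl: MISS. Cache (old->new): [owl]
  2. access grape: MISS. Cache (old->new): [owl grape]
  3. access grape: HIT. Cache (old->new): [owl grape]
  4. access eel: MISS. Cache (old->new): [owl grape eel]
  5. access dog: MISS. Cache (old->new): [owl grape eel dog]
  6. access eel: HIT. Cache (old->new): [owl grape eel dog]
  7. access owl: HIT. Cache (old->new): [owl grape eel dog]
  8. access grape: HIT. Cache (old->new): [owl grape eel dog]
  9. access kiwi: MISS, evict owl. Cache (old->new): [grape eel dog kiwi]
  10. access plum: MISS, evict grape. Cache (old->new): [eel dog kiwi plum]
  11. access dog: HIT. Cache (old->new): [eel dog kiwi plum]
  12. access grape: MISS, evict eel. Cache (old->new): [dog kiwi plum grape]
  13. access grape: HIT. Cache (old->new): [dog kiwi plum grape]
  14. access eel: MISS, evict dog. Cache (old->new): [kiwi plum grape eel]
  15. access ant: MISS, evict kiwi. Cache (old->new): [plum grape eel ant]
  16. access owl: MISS, evict plum. Cache (old->new): [grape eel ant owl]
  17. access owl: HIT. Cache (old->new): [grape eel ant owl]
  18. access eel: HIT. Cache (old->new): [grape eel ant owl]
  19. access owl: HIT. Cache (old->new): [grape eel ant owl]
  20. access eel: HIT. Cache (old->new): [grape eel ant owl]
  21. access eel: HIT. Cache (old->new): [grape eel ant owl]
  22. access owl: HIT. Cache (old->new): [grape eel ant owl]
  23. access eel: HIT. Cache (old->new): [grape eel ant owl]
  24. access kiwi: MISS, evict grape. Cache (old->new): [eel ant owl kiwi]
  25. access eel: HIT. Cache (old->new): [eel ant owl kiwi]
  26. access ant: HIT. Cache (old->new): [eel ant owl kiwi]
  27. access dog: MISS, evict eel. Cache (old->new): [ant owl kiwi dog]
  28. access ant: HIT. Cache (old->new): [ant owl kiwi dog]
Total: 16 hits, 12 misses, 8 evictions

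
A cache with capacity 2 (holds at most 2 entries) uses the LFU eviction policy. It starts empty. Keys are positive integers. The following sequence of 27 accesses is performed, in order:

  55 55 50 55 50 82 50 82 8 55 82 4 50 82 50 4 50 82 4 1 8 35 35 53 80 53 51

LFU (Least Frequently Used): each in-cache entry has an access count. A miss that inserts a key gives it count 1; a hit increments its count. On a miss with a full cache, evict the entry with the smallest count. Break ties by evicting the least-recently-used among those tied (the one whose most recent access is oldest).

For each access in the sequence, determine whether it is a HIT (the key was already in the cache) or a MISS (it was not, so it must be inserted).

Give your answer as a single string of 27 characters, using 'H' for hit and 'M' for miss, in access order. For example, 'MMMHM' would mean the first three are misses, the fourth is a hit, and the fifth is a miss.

LFU simulation (capacity=2):
  1. access 55: MISS. Cache: [55(c=1)]
  2. access 55: HIT, count now 2. Cache: [55(c=2)]
  3. access 50: MISS. Cache: [50(c=1) 55(c=2)]
  4. access 55: HIT, count now 3. Cache: [50(c=1) 55(c=3)]
  5. access 50: HIT, count now 2. Cache: [50(c=2) 55(c=3)]
  6. access 82: MISS, evict 50(c=2). Cache: [82(c=1) 55(c=3)]
  7. access 50: MISS, evict 82(c=1). Cache: [50(c=1) 55(c=3)]
  8. access 82: MISS, evict 50(c=1). Cache: [82(c=1) 55(c=3)]
  9. access 8: MISS, evict 82(c=1). Cache: [8(c=1) 55(c=3)]
  10. access 55: HIT, count now 4. Cache: [8(c=1) 55(c=4)]
  11. access 82: MISS, evict 8(c=1). Cache: [82(c=1) 55(c=4)]
  12. access 4: MISS, evict 82(c=1). Cache: [4(c=1) 55(c=4)]
  13. access 50: MISS, evict 4(c=1). Cache: [50(c=1) 55(c=4)]
  14. access 82: MISS, evict 50(c=1). Cache: [82(c=1) 55(c=4)]
  15. access 50: MISS, evict 82(c=1). Cache: [50(c=1) 55(c=4)]
  16. access 4: MISS, evict 50(c=1). Cache: [4(c=1) 55(c=4)]
  17. access 50: MISS, evict 4(c=1). Cache: [50(c=1) 55(c=4)]
  18. access 82: MISS, evict 50(c=1). Cache: [82(c=1) 55(c=4)]
  19. access 4: MISS, evict 82(c=1). Cache: [4(c=1) 55(c=4)]
  20. access 1: MISS, evict 4(c=1). Cache: [1(c=1) 55(c=4)]
  21. access 8: MISS, evict 1(c=1). Cache: [8(c=1) 55(c=4)]
  22. access 35: MISS, evict 8(c=1). Cache: [35(c=1) 55(c=4)]
  23. access 35: HIT, count now 2. Cache: [35(c=2) 55(c=4)]
  24. access 53: MISS, evict 35(c=2). Cache: [53(c=1) 55(c=4)]
  25. access 80: MISS, evict 53(c=1). Cache: [80(c=1) 55(c=4)]
  26. access 53: MISS, evict 80(c=1). Cache: [53(c=1) 55(c=4)]
  27. access 51: MISS, evict 53(c=1). Cache: [51(c=1) 55(c=4)]
Total: 5 hits, 22 misses, 20 evictions

Answer: MHMHHMMMMHMMMMMMMMMMMMHMMMM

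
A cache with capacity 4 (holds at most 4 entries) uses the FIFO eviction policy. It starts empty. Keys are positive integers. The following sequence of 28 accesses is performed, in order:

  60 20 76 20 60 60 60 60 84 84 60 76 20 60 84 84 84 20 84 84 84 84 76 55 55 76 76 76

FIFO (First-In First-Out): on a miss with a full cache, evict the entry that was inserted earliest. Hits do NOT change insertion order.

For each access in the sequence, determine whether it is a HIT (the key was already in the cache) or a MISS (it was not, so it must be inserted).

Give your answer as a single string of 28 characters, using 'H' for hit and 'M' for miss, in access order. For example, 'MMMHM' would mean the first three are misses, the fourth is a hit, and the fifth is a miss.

FIFO simulation (capacity=4):
  1. access 60: MISS. Cache (old->new): [60]
  2. access 20: MISS. Cache (old->new): [60 20]
  3. access 76: MISS. Cache (old->new): [60 20 76]
  4. access 20: HIT. Cache (old->new): [60 20 76]
  5. access 60: HIT. Cache (old->new): [60 20 76]
  6. access 60: HIT. Cache (old->new): [60 20 76]
  7. access 60: HIT. Cache (old->new): [60 20 76]
  8. access 60: HIT. Cache (old->new): [60 20 76]
  9. access 84: MISS. Cache (old->new): [60 20 76 84]
  10. access 84: HIT. Cache (old->new): [60 20 76 84]
  11. access 60: HIT. Cache (old->new): [60 20 76 84]
  12. access 76: HIT. Cache (old->new): [60 20 76 84]
  13. access 20: HIT. Cache (old->new): [60 20 76 84]
  14. access 60: HIT. Cache (old->new): [60 20 76 84]
  15. access 84: HIT. Cache (old->new): [60 20 76 84]
  16. access 84: HIT. Cache (old->new): [60 20 76 84]
  17. access 84: HIT. Cache (old->new): [60 20 76 84]
  18. access 20: HIT. Cache (old->new): [60 20 76 84]
  19. access 84: HIT. Cache (old->new): [60 20 76 84]
  20. access 84: HIT. Cache (old->new): [60 20 76 84]
  21. access 84: HIT. Cache (old->new): [60 20 76 84]
  22. access 84: HIT. Cache (old->new): [60 20 76 84]
  23. access 76: HIT. Cache (old->new): [60 20 76 84]
  24. access 55: MISS, evict 60. Cache (old->new): [20 76 84 55]
  25. access 55: HIT. Cache (old->new): [20 76 84 55]
  26. access 76: HIT. Cache (old->new): [20 76 84 55]
  27. access 76: HIT. Cache (old->new): [20 76 84 55]
  28. access 76: HIT. Cache (old->new): [20 76 84 55]
Total: 23 hits, 5 misses, 1 evictions

Answer: MMMHHHHHMHHHHHHHHHHHHHHMHHHH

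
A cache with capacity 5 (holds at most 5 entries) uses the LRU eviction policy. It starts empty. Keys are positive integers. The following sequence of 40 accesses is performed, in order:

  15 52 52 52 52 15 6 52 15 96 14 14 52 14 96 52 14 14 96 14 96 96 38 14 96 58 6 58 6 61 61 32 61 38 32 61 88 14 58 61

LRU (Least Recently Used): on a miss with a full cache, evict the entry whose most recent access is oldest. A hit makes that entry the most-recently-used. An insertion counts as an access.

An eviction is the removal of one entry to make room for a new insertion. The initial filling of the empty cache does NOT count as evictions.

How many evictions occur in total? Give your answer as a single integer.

Answer: 9

Derivation:
LRU simulation (capacity=5):
  1. access 15: MISS. Cache (LRU->MRU): [15]
  2. access 52: MISS. Cache (LRU->MRU): [15 52]
  3. access 52: HIT. Cache (LRU->MRU): [15 52]
  4. access 52: HIT. Cache (LRU->MRU): [15 52]
  5. access 52: HIT. Cache (LRU->MRU): [15 52]
  6. access 15: HIT. Cache (LRU->MRU): [52 15]
  7. access 6: MISS. Cache (LRU->MRU): [52 15 6]
  8. access 52: HIT. Cache (LRU->MRU): [15 6 52]
  9. access 15: HIT. Cache (LRU->MRU): [6 52 15]
  10. access 96: MISS. Cache (LRU->MRU): [6 52 15 96]
  11. access 14: MISS. Cache (LRU->MRU): [6 52 15 96 14]
  12. access 14: HIT. Cache (LRU->MRU): [6 52 15 96 14]
  13. access 52: HIT. Cache (LRU->MRU): [6 15 96 14 52]
  14. access 14: HIT. Cache (LRU->MRU): [6 15 96 52 14]
  15. access 96: HIT. Cache (LRU->MRU): [6 15 52 14 96]
  16. access 52: HIT. Cache (LRU->MRU): [6 15 14 96 52]
  17. access 14: HIT. Cache (LRU->MRU): [6 15 96 52 14]
  18. access 14: HIT. Cache (LRU->MRU): [6 15 96 52 14]
  19. access 96: HIT. Cache (LRU->MRU): [6 15 52 14 96]
  20. access 14: HIT. Cache (LRU->MRU): [6 15 52 96 14]
  21. access 96: HIT. Cache (LRU->MRU): [6 15 52 14 96]
  22. access 96: HIT. Cache (LRU->MRU): [6 15 52 14 96]
  23. access 38: MISS, evict 6. Cache (LRU->MRU): [15 52 14 96 38]
  24. access 14: HIT. Cache (LRU->MRU): [15 52 96 38 14]
  25. access 96: HIT. Cache (LRU->MRU): [15 52 38 14 96]
  26. access 58: MISS, evict 15. Cache (LRU->MRU): [52 38 14 96 58]
  27. access 6: MISS, evict 52. Cache (LRU->MRU): [38 14 96 58 6]
  28. access 58: HIT. Cache (LRU->MRU): [38 14 96 6 58]
  29. access 6: HIT. Cache (LRU->MRU): [38 14 96 58 6]
  30. access 61: MISS, evict 38. Cache (LRU->MRU): [14 96 58 6 61]
  31. access 61: HIT. Cache (LRU->MRU): [14 96 58 6 61]
  32. access 32: MISS, evict 14. Cache (LRU->MRU): [96 58 6 61 32]
  33. access 61: HIT. Cache (LRU->MRU): [96 58 6 32 61]
  34. access 38: MISS, evict 96. Cache (LRU->MRU): [58 6 32 61 38]
  35. access 32: HIT. Cache (LRU->MRU): [58 6 61 38 32]
  36. access 61: HIT. Cache (LRU->MRU): [58 6 38 32 61]
  37. access 88: MISS, evict 58. Cache (LRU->MRU): [6 38 32 61 88]
  38. access 14: MISS, evict 6. Cache (LRU->MRU): [38 32 61 88 14]
  39. access 58: MISS, evict 38. Cache (LRU->MRU): [32 61 88 14 58]
  40. access 61: HIT. Cache (LRU->MRU): [32 88 14 58 61]
Total: 26 hits, 14 misses, 9 evictions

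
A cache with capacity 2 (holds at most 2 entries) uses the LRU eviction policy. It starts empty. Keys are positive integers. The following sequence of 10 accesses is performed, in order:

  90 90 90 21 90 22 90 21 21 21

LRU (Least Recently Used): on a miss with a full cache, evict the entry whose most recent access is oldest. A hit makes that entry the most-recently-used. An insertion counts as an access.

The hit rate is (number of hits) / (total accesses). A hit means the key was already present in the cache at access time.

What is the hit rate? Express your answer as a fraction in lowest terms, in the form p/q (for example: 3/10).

LRU simulation (capacity=2):
  1. access 90: MISS. Cache (LRU->MRU): [90]
  2. access 90: HIT. Cache (LRU->MRU): [90]
  3. access 90: HIT. Cache (LRU->MRU): [90]
  4. access 21: MISS. Cache (LRU->MRU): [90 21]
  5. access 90: HIT. Cache (LRU->MRU): [21 90]
  6. access 22: MISS, evict 21. Cache (LRU->MRU): [90 22]
  7. access 90: HIT. Cache (LRU->MRU): [22 90]
  8. access 21: MISS, evict 22. Cache (LRU->MRU): [90 21]
  9. access 21: HIT. Cache (LRU->MRU): [90 21]
  10. access 21: HIT. Cache (LRU->MRU): [90 21]
Total: 6 hits, 4 misses, 2 evictions

Hit rate = 6/10 = 3/5

Answer: 3/5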